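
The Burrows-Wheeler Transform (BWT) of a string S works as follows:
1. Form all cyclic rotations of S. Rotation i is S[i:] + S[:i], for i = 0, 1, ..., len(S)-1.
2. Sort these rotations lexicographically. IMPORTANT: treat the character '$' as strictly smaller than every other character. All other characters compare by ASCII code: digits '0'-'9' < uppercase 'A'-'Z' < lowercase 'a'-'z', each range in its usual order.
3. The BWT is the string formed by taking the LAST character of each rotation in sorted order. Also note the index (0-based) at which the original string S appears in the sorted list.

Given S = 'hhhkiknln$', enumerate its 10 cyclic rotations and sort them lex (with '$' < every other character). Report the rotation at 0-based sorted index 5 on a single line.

Answer: kiknln$hhh

Derivation:
All 10 rotations (rotation i = S[i:]+S[:i]):
  rot[0] = hhhkiknln$
  rot[1] = hhkiknln$h
  rot[2] = hkiknln$hh
  rot[3] = kiknln$hhh
  rot[4] = iknln$hhhk
  rot[5] = knln$hhhki
  rot[6] = nln$hhhkik
  rot[7] = ln$hhhkikn
  rot[8] = n$hhhkiknl
  rot[9] = $hhhkiknln
Sorted (with $ < everything):
  sorted[0] = $hhhkiknln
  sorted[1] = hhhkiknln$
  sorted[2] = hhkiknln$h
  sorted[3] = hkiknln$hh
  sorted[4] = iknln$hhhk
  sorted[5] = kiknln$hhh
  sorted[6] = knln$hhhki
  sorted[7] = ln$hhhkikn
  sorted[8] = n$hhhkiknl
  sorted[9] = nln$hhhkik
sorted[5] = kiknln$hhh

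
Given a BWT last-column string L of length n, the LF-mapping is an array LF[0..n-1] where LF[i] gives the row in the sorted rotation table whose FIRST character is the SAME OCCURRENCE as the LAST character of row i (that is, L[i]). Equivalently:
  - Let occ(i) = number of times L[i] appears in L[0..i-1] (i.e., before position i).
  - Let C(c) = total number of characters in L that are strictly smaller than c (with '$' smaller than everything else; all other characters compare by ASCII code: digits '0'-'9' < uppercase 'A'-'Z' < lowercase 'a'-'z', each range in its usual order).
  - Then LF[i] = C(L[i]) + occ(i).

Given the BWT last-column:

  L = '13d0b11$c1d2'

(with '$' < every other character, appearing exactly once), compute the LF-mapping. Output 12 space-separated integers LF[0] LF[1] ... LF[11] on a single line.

Answer: 2 7 10 1 8 3 4 0 9 5 11 6

Derivation:
Char counts: '$':1, '0':1, '1':4, '2':1, '3':1, 'b':1, 'c':1, 'd':2
C (first-col start): C('$')=0, C('0')=1, C('1')=2, C('2')=6, C('3')=7, C('b')=8, C('c')=9, C('d')=10
L[0]='1': occ=0, LF[0]=C('1')+0=2+0=2
L[1]='3': occ=0, LF[1]=C('3')+0=7+0=7
L[2]='d': occ=0, LF[2]=C('d')+0=10+0=10
L[3]='0': occ=0, LF[3]=C('0')+0=1+0=1
L[4]='b': occ=0, LF[4]=C('b')+0=8+0=8
L[5]='1': occ=1, LF[5]=C('1')+1=2+1=3
L[6]='1': occ=2, LF[6]=C('1')+2=2+2=4
L[7]='$': occ=0, LF[7]=C('$')+0=0+0=0
L[8]='c': occ=0, LF[8]=C('c')+0=9+0=9
L[9]='1': occ=3, LF[9]=C('1')+3=2+3=5
L[10]='d': occ=1, LF[10]=C('d')+1=10+1=11
L[11]='2': occ=0, LF[11]=C('2')+0=6+0=6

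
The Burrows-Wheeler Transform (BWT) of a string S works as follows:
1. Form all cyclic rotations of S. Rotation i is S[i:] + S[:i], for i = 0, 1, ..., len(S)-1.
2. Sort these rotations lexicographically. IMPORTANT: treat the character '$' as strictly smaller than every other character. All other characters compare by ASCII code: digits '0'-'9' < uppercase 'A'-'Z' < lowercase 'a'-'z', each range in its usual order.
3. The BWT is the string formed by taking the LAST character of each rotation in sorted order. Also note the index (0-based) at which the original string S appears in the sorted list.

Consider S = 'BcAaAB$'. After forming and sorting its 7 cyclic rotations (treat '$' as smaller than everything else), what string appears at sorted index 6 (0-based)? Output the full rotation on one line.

All 7 rotations (rotation i = S[i:]+S[:i]):
  rot[0] = BcAaAB$
  rot[1] = cAaAB$B
  rot[2] = AaAB$Bc
  rot[3] = aAB$BcA
  rot[4] = AB$BcAa
  rot[5] = B$BcAaA
  rot[6] = $BcAaAB
Sorted (with $ < everything):
  sorted[0] = $BcAaAB
  sorted[1] = AB$BcAa
  sorted[2] = AaAB$Bc
  sorted[3] = B$BcAaA
  sorted[4] = BcAaAB$
  sorted[5] = aAB$BcA
  sorted[6] = cAaAB$B
sorted[6] = cAaAB$B

Answer: cAaAB$B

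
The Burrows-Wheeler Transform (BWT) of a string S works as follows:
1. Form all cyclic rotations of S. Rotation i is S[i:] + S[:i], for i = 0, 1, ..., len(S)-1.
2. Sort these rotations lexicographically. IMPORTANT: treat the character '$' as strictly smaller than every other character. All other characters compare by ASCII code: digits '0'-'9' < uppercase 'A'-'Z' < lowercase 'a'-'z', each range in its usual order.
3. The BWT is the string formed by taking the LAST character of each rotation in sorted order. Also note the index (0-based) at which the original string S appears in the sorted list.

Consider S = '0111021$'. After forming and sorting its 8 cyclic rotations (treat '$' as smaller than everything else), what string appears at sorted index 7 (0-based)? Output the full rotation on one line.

All 8 rotations (rotation i = S[i:]+S[:i]):
  rot[0] = 0111021$
  rot[1] = 111021$0
  rot[2] = 11021$01
  rot[3] = 1021$011
  rot[4] = 021$0111
  rot[5] = 21$01110
  rot[6] = 1$011102
  rot[7] = $0111021
Sorted (with $ < everything):
  sorted[0] = $0111021
  sorted[1] = 0111021$
  sorted[2] = 021$0111
  sorted[3] = 1$011102
  sorted[4] = 1021$011
  sorted[5] = 11021$01
  sorted[6] = 111021$0
  sorted[7] = 21$01110
sorted[7] = 21$01110

Answer: 21$01110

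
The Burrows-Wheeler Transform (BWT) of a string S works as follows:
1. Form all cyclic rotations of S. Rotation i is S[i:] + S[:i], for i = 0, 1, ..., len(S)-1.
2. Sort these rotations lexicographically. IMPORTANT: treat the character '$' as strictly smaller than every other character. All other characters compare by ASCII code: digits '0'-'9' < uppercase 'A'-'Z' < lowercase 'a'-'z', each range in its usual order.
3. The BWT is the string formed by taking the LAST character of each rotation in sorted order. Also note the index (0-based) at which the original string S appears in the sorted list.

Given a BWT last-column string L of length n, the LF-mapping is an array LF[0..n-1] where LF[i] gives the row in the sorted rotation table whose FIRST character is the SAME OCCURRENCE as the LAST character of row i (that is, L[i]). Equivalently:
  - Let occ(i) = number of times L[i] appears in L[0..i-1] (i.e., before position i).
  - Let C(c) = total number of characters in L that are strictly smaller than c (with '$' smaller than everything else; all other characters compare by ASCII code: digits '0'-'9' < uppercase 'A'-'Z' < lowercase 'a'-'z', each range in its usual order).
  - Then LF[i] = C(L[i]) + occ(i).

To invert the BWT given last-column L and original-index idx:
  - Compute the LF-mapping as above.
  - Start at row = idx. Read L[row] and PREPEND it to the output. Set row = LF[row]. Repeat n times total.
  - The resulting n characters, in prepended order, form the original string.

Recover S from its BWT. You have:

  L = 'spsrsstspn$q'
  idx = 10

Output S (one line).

Answer: sspnsrpsqts$

Derivation:
LF mapping: 6 2 7 5 8 9 11 10 3 1 0 4
Walk LF starting at row 10, prepending L[row]:
  step 1: row=10, L[10]='$', prepend. Next row=LF[10]=0
  step 2: row=0, L[0]='s', prepend. Next row=LF[0]=6
  step 3: row=6, L[6]='t', prepend. Next row=LF[6]=11
  step 4: row=11, L[11]='q', prepend. Next row=LF[11]=4
  step 5: row=4, L[4]='s', prepend. Next row=LF[4]=8
  step 6: row=8, L[8]='p', prepend. Next row=LF[8]=3
  step 7: row=3, L[3]='r', prepend. Next row=LF[3]=5
  step 8: row=5, L[5]='s', prepend. Next row=LF[5]=9
  step 9: row=9, L[9]='n', prepend. Next row=LF[9]=1
  step 10: row=1, L[1]='p', prepend. Next row=LF[1]=2
  step 11: row=2, L[2]='s', prepend. Next row=LF[2]=7
  step 12: row=7, L[7]='s', prepend. Next row=LF[7]=10
Reversed output: sspnsrpsqts$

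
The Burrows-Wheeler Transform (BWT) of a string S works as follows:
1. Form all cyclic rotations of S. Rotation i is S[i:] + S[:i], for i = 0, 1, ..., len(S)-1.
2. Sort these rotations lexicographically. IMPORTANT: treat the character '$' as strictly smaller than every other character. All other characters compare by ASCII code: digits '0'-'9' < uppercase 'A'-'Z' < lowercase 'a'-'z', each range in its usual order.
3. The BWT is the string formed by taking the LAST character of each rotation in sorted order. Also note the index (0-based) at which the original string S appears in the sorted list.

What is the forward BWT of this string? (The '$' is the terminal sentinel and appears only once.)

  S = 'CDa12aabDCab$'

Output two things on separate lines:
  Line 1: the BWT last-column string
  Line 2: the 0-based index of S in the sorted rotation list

Answer: ba1$DbCD2Caaa
3

Derivation:
All 13 rotations (rotation i = S[i:]+S[:i]):
  rot[0] = CDa12aabDCab$
  rot[1] = Da12aabDCab$C
  rot[2] = a12aabDCab$CD
  rot[3] = 12aabDCab$CDa
  rot[4] = 2aabDCab$CDa1
  rot[5] = aabDCab$CDa12
  rot[6] = abDCab$CDa12a
  rot[7] = bDCab$CDa12aa
  rot[8] = DCab$CDa12aab
  rot[9] = Cab$CDa12aabD
  rot[10] = ab$CDa12aabDC
  rot[11] = b$CDa12aabDCa
  rot[12] = $CDa12aabDCab
Sorted (with $ < everything):
  sorted[0] = $CDa12aabDCab  (last char: 'b')
  sorted[1] = 12aabDCab$CDa  (last char: 'a')
  sorted[2] = 2aabDCab$CDa1  (last char: '1')
  sorted[3] = CDa12aabDCab$  (last char: '$')
  sorted[4] = Cab$CDa12aabD  (last char: 'D')
  sorted[5] = DCab$CDa12aab  (last char: 'b')
  sorted[6] = Da12aabDCab$C  (last char: 'C')
  sorted[7] = a12aabDCab$CD  (last char: 'D')
  sorted[8] = aabDCab$CDa12  (last char: '2')
  sorted[9] = ab$CDa12aabDC  (last char: 'C')
  sorted[10] = abDCab$CDa12a  (last char: 'a')
  sorted[11] = b$CDa12aabDCa  (last char: 'a')
  sorted[12] = bDCab$CDa12aa  (last char: 'a')
Last column: ba1$DbCD2Caaa
Original string S is at sorted index 3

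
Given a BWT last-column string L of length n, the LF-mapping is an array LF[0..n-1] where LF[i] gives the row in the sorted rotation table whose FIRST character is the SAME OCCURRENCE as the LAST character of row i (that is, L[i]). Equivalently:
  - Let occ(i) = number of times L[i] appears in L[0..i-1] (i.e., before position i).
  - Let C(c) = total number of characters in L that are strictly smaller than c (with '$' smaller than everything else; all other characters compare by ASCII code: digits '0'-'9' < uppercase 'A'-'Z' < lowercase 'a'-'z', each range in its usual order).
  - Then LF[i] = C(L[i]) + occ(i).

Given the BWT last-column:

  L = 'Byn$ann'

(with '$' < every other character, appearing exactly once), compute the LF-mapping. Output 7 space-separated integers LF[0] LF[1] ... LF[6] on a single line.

Char counts: '$':1, 'B':1, 'a':1, 'n':3, 'y':1
C (first-col start): C('$')=0, C('B')=1, C('a')=2, C('n')=3, C('y')=6
L[0]='B': occ=0, LF[0]=C('B')+0=1+0=1
L[1]='y': occ=0, LF[1]=C('y')+0=6+0=6
L[2]='n': occ=0, LF[2]=C('n')+0=3+0=3
L[3]='$': occ=0, LF[3]=C('$')+0=0+0=0
L[4]='a': occ=0, LF[4]=C('a')+0=2+0=2
L[5]='n': occ=1, LF[5]=C('n')+1=3+1=4
L[6]='n': occ=2, LF[6]=C('n')+2=3+2=5

Answer: 1 6 3 0 2 4 5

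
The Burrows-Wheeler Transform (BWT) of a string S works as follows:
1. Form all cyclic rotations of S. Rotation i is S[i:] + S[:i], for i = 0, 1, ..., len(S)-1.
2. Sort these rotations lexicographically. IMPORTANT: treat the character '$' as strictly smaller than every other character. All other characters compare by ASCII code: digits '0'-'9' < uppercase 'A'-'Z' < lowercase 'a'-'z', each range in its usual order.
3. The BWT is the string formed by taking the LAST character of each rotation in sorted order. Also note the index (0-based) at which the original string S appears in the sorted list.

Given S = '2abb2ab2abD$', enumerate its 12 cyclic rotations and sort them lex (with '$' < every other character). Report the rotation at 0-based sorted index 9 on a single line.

Answer: b2abD$2abb2a

Derivation:
All 12 rotations (rotation i = S[i:]+S[:i]):
  rot[0] = 2abb2ab2abD$
  rot[1] = abb2ab2abD$2
  rot[2] = bb2ab2abD$2a
  rot[3] = b2ab2abD$2ab
  rot[4] = 2ab2abD$2abb
  rot[5] = ab2abD$2abb2
  rot[6] = b2abD$2abb2a
  rot[7] = 2abD$2abb2ab
  rot[8] = abD$2abb2ab2
  rot[9] = bD$2abb2ab2a
  rot[10] = D$2abb2ab2ab
  rot[11] = $2abb2ab2abD
Sorted (with $ < everything):
  sorted[0] = $2abb2ab2abD
  sorted[1] = 2ab2abD$2abb
  sorted[2] = 2abD$2abb2ab
  sorted[3] = 2abb2ab2abD$
  sorted[4] = D$2abb2ab2ab
  sorted[5] = ab2abD$2abb2
  sorted[6] = abD$2abb2ab2
  sorted[7] = abb2ab2abD$2
  sorted[8] = b2ab2abD$2ab
  sorted[9] = b2abD$2abb2a
  sorted[10] = bD$2abb2ab2a
  sorted[11] = bb2ab2abD$2a
sorted[9] = b2abD$2abb2a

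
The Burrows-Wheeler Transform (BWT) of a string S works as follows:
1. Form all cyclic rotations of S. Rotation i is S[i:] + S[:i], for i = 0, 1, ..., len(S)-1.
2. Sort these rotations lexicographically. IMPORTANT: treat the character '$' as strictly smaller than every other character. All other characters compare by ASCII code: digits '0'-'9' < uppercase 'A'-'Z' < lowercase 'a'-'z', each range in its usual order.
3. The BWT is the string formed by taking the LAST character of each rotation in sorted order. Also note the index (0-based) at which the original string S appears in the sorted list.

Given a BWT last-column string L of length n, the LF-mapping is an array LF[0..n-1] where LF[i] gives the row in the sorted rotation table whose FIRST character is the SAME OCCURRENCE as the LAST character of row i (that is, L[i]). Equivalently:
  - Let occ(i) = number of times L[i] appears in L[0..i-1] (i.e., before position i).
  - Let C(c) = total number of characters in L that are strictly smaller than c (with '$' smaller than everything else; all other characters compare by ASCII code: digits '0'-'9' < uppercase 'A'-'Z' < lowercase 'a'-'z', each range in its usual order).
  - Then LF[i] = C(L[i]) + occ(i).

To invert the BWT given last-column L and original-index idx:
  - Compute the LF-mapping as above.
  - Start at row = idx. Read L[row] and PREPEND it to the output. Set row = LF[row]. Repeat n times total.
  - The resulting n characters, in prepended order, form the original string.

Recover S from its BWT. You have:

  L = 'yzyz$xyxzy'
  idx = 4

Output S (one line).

Answer: yxzxyyzzy$

Derivation:
LF mapping: 3 7 4 8 0 1 5 2 9 6
Walk LF starting at row 4, prepending L[row]:
  step 1: row=4, L[4]='$', prepend. Next row=LF[4]=0
  step 2: row=0, L[0]='y', prepend. Next row=LF[0]=3
  step 3: row=3, L[3]='z', prepend. Next row=LF[3]=8
  step 4: row=8, L[8]='z', prepend. Next row=LF[8]=9
  step 5: row=9, L[9]='y', prepend. Next row=LF[9]=6
  step 6: row=6, L[6]='y', prepend. Next row=LF[6]=5
  step 7: row=5, L[5]='x', prepend. Next row=LF[5]=1
  step 8: row=1, L[1]='z', prepend. Next row=LF[1]=7
  step 9: row=7, L[7]='x', prepend. Next row=LF[7]=2
  step 10: row=2, L[2]='y', prepend. Next row=LF[2]=4
Reversed output: yxzxyyzzy$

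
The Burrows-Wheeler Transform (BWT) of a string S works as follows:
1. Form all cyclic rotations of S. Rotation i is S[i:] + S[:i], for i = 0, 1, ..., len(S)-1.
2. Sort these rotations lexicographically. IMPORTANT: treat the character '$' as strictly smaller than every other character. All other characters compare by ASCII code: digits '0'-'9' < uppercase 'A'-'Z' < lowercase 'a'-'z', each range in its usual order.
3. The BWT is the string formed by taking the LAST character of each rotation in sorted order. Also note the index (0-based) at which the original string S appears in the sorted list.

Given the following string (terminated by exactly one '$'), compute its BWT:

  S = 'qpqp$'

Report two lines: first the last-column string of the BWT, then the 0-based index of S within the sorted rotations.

Answer: pqqp$
4

Derivation:
All 5 rotations (rotation i = S[i:]+S[:i]):
  rot[0] = qpqp$
  rot[1] = pqp$q
  rot[2] = qp$qp
  rot[3] = p$qpq
  rot[4] = $qpqp
Sorted (with $ < everything):
  sorted[0] = $qpqp  (last char: 'p')
  sorted[1] = p$qpq  (last char: 'q')
  sorted[2] = pqp$q  (last char: 'q')
  sorted[3] = qp$qp  (last char: 'p')
  sorted[4] = qpqp$  (last char: '$')
Last column: pqqp$
Original string S is at sorted index 4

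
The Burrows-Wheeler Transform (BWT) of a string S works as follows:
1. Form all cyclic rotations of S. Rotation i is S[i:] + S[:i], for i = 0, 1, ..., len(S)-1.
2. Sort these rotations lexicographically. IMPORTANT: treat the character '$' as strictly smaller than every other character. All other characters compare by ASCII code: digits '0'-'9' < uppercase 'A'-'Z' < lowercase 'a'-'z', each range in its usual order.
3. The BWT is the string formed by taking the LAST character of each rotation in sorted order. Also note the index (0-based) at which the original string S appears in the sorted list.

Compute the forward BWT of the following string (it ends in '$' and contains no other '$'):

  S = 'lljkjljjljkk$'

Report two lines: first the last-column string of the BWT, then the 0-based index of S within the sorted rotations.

All 13 rotations (rotation i = S[i:]+S[:i]):
  rot[0] = lljkjljjljkk$
  rot[1] = ljkjljjljkk$l
  rot[2] = jkjljjljkk$ll
  rot[3] = kjljjljkk$llj
  rot[4] = jljjljkk$lljk
  rot[5] = ljjljkk$lljkj
  rot[6] = jjljkk$lljkjl
  rot[7] = jljkk$lljkjlj
  rot[8] = ljkk$lljkjljj
  rot[9] = jkk$lljkjljjl
  rot[10] = kk$lljkjljjlj
  rot[11] = k$lljkjljjljk
  rot[12] = $lljkjljjljkk
Sorted (with $ < everything):
  sorted[0] = $lljkjljjljkk  (last char: 'k')
  sorted[1] = jjljkk$lljkjl  (last char: 'l')
  sorted[2] = jkjljjljkk$ll  (last char: 'l')
  sorted[3] = jkk$lljkjljjl  (last char: 'l')
  sorted[4] = jljjljkk$lljk  (last char: 'k')
  sorted[5] = jljkk$lljkjlj  (last char: 'j')
  sorted[6] = k$lljkjljjljk  (last char: 'k')
  sorted[7] = kjljjljkk$llj  (last char: 'j')
  sorted[8] = kk$lljkjljjlj  (last char: 'j')
  sorted[9] = ljjljkk$lljkj  (last char: 'j')
  sorted[10] = ljkjljjljkk$l  (last char: 'l')
  sorted[11] = ljkk$lljkjljj  (last char: 'j')
  sorted[12] = lljkjljjljkk$  (last char: '$')
Last column: klllkjkjjjlj$
Original string S is at sorted index 12

Answer: klllkjkjjjlj$
12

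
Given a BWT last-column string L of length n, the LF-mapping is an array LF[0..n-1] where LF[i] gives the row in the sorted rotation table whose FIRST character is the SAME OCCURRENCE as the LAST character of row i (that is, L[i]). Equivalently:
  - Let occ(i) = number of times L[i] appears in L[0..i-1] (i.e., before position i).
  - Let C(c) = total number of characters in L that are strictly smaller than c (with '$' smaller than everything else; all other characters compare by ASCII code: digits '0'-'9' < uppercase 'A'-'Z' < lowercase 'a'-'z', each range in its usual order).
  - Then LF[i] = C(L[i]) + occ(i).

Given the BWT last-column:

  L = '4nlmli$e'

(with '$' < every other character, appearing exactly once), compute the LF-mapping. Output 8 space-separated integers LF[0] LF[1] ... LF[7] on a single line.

Answer: 1 7 4 6 5 3 0 2

Derivation:
Char counts: '$':1, '4':1, 'e':1, 'i':1, 'l':2, 'm':1, 'n':1
C (first-col start): C('$')=0, C('4')=1, C('e')=2, C('i')=3, C('l')=4, C('m')=6, C('n')=7
L[0]='4': occ=0, LF[0]=C('4')+0=1+0=1
L[1]='n': occ=0, LF[1]=C('n')+0=7+0=7
L[2]='l': occ=0, LF[2]=C('l')+0=4+0=4
L[3]='m': occ=0, LF[3]=C('m')+0=6+0=6
L[4]='l': occ=1, LF[4]=C('l')+1=4+1=5
L[5]='i': occ=0, LF[5]=C('i')+0=3+0=3
L[6]='$': occ=0, LF[6]=C('$')+0=0+0=0
L[7]='e': occ=0, LF[7]=C('e')+0=2+0=2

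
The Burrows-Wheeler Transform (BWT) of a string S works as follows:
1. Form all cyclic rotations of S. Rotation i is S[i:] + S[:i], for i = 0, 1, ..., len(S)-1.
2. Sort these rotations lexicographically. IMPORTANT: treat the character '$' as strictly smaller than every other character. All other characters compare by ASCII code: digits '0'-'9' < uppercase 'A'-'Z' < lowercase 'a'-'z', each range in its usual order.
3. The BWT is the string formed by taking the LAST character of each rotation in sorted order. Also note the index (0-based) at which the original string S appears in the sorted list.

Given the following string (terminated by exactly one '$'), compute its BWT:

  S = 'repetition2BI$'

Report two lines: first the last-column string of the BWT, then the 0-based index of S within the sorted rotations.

Answer: In2Brpttoie$ie
11

Derivation:
All 14 rotations (rotation i = S[i:]+S[:i]):
  rot[0] = repetition2BI$
  rot[1] = epetition2BI$r
  rot[2] = petition2BI$re
  rot[3] = etition2BI$rep
  rot[4] = tition2BI$repe
  rot[5] = ition2BI$repet
  rot[6] = tion2BI$repeti
  rot[7] = ion2BI$repetit
  rot[8] = on2BI$repetiti
  rot[9] = n2BI$repetitio
  rot[10] = 2BI$repetition
  rot[11] = BI$repetition2
  rot[12] = I$repetition2B
  rot[13] = $repetition2BI
Sorted (with $ < everything):
  sorted[0] = $repetition2BI  (last char: 'I')
  sorted[1] = 2BI$repetition  (last char: 'n')
  sorted[2] = BI$repetition2  (last char: '2')
  sorted[3] = I$repetition2B  (last char: 'B')
  sorted[4] = epetition2BI$r  (last char: 'r')
  sorted[5] = etition2BI$rep  (last char: 'p')
  sorted[6] = ion2BI$repetit  (last char: 't')
  sorted[7] = ition2BI$repet  (last char: 't')
  sorted[8] = n2BI$repetitio  (last char: 'o')
  sorted[9] = on2BI$repetiti  (last char: 'i')
  sorted[10] = petition2BI$re  (last char: 'e')
  sorted[11] = repetition2BI$  (last char: '$')
  sorted[12] = tion2BI$repeti  (last char: 'i')
  sorted[13] = tition2BI$repe  (last char: 'e')
Last column: In2Brpttoie$ie
Original string S is at sorted index 11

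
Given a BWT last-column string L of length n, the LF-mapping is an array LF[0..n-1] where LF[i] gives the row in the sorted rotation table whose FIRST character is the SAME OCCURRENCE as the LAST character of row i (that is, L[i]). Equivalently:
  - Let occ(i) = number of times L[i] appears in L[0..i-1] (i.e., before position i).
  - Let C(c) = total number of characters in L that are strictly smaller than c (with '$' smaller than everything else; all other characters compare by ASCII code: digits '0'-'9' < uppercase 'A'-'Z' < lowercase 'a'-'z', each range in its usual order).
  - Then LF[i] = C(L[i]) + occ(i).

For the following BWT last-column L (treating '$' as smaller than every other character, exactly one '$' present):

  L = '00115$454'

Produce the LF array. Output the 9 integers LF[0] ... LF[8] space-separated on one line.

Char counts: '$':1, '0':2, '1':2, '4':2, '5':2
C (first-col start): C('$')=0, C('0')=1, C('1')=3, C('4')=5, C('5')=7
L[0]='0': occ=0, LF[0]=C('0')+0=1+0=1
L[1]='0': occ=1, LF[1]=C('0')+1=1+1=2
L[2]='1': occ=0, LF[2]=C('1')+0=3+0=3
L[3]='1': occ=1, LF[3]=C('1')+1=3+1=4
L[4]='5': occ=0, LF[4]=C('5')+0=7+0=7
L[5]='$': occ=0, LF[5]=C('$')+0=0+0=0
L[6]='4': occ=0, LF[6]=C('4')+0=5+0=5
L[7]='5': occ=1, LF[7]=C('5')+1=7+1=8
L[8]='4': occ=1, LF[8]=C('4')+1=5+1=6

Answer: 1 2 3 4 7 0 5 8 6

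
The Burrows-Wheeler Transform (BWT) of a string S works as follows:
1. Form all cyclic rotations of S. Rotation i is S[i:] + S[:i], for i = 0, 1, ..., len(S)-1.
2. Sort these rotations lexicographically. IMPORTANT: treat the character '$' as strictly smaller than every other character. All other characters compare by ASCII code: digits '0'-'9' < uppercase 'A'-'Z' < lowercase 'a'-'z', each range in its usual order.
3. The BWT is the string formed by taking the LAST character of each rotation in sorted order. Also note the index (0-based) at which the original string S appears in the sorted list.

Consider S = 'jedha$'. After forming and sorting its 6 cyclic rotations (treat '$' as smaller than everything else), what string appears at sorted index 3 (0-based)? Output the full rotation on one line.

All 6 rotations (rotation i = S[i:]+S[:i]):
  rot[0] = jedha$
  rot[1] = edha$j
  rot[2] = dha$je
  rot[3] = ha$jed
  rot[4] = a$jedh
  rot[5] = $jedha
Sorted (with $ < everything):
  sorted[0] = $jedha
  sorted[1] = a$jedh
  sorted[2] = dha$je
  sorted[3] = edha$j
  sorted[4] = ha$jed
  sorted[5] = jedha$
sorted[3] = edha$j

Answer: edha$j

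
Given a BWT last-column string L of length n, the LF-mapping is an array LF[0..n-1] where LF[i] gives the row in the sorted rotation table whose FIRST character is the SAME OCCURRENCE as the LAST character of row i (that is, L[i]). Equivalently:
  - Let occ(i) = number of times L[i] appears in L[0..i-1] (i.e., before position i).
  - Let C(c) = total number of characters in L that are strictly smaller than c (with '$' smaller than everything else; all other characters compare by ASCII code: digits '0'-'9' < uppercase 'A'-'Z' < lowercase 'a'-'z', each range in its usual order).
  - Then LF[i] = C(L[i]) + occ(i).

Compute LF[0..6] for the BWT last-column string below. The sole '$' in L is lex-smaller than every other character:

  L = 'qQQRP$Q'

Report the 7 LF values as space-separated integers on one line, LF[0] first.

Answer: 6 2 3 5 1 0 4

Derivation:
Char counts: '$':1, 'P':1, 'Q':3, 'R':1, 'q':1
C (first-col start): C('$')=0, C('P')=1, C('Q')=2, C('R')=5, C('q')=6
L[0]='q': occ=0, LF[0]=C('q')+0=6+0=6
L[1]='Q': occ=0, LF[1]=C('Q')+0=2+0=2
L[2]='Q': occ=1, LF[2]=C('Q')+1=2+1=3
L[3]='R': occ=0, LF[3]=C('R')+0=5+0=5
L[4]='P': occ=0, LF[4]=C('P')+0=1+0=1
L[5]='$': occ=0, LF[5]=C('$')+0=0+0=0
L[6]='Q': occ=2, LF[6]=C('Q')+2=2+2=4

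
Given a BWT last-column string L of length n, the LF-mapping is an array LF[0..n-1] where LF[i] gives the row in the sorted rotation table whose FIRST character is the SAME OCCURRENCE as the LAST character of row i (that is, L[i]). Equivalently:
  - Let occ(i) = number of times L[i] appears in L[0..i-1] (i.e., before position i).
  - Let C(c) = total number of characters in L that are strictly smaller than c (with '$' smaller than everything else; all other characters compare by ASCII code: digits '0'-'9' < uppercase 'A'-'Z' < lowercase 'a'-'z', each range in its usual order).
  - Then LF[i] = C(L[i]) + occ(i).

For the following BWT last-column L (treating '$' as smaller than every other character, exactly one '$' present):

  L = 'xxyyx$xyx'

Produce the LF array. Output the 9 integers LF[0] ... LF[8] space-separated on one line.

Answer: 1 2 6 7 3 0 4 8 5

Derivation:
Char counts: '$':1, 'x':5, 'y':3
C (first-col start): C('$')=0, C('x')=1, C('y')=6
L[0]='x': occ=0, LF[0]=C('x')+0=1+0=1
L[1]='x': occ=1, LF[1]=C('x')+1=1+1=2
L[2]='y': occ=0, LF[2]=C('y')+0=6+0=6
L[3]='y': occ=1, LF[3]=C('y')+1=6+1=7
L[4]='x': occ=2, LF[4]=C('x')+2=1+2=3
L[5]='$': occ=0, LF[5]=C('$')+0=0+0=0
L[6]='x': occ=3, LF[6]=C('x')+3=1+3=4
L[7]='y': occ=2, LF[7]=C('y')+2=6+2=8
L[8]='x': occ=4, LF[8]=C('x')+4=1+4=5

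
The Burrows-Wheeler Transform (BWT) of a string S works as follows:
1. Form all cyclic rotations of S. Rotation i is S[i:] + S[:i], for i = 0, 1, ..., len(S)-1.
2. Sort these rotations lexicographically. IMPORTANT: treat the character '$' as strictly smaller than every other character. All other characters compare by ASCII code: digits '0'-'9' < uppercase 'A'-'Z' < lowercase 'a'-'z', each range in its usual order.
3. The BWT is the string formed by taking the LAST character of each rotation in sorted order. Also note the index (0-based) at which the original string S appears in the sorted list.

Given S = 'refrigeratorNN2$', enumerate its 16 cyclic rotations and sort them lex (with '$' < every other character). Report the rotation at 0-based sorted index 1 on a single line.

Answer: 2$refrigeratorNN

Derivation:
All 16 rotations (rotation i = S[i:]+S[:i]):
  rot[0] = refrigeratorNN2$
  rot[1] = efrigeratorNN2$r
  rot[2] = frigeratorNN2$re
  rot[3] = rigeratorNN2$ref
  rot[4] = igeratorNN2$refr
  rot[5] = geratorNN2$refri
  rot[6] = eratorNN2$refrig
  rot[7] = ratorNN2$refrige
  rot[8] = atorNN2$refriger
  rot[9] = torNN2$refrigera
  rot[10] = orNN2$refrigerat
  rot[11] = rNN2$refrigerato
  rot[12] = NN2$refrigerator
  rot[13] = N2$refrigeratorN
  rot[14] = 2$refrigeratorNN
  rot[15] = $refrigeratorNN2
Sorted (with $ < everything):
  sorted[0] = $refrigeratorNN2
  sorted[1] = 2$refrigeratorNN
  sorted[2] = N2$refrigeratorN
  sorted[3] = NN2$refrigerator
  sorted[4] = atorNN2$refriger
  sorted[5] = efrigeratorNN2$r
  sorted[6] = eratorNN2$refrig
  sorted[7] = frigeratorNN2$re
  sorted[8] = geratorNN2$refri
  sorted[9] = igeratorNN2$refr
  sorted[10] = orNN2$refrigerat
  sorted[11] = rNN2$refrigerato
  sorted[12] = ratorNN2$refrige
  sorted[13] = refrigeratorNN2$
  sorted[14] = rigeratorNN2$ref
  sorted[15] = torNN2$refrigera
sorted[1] = 2$refrigeratorNN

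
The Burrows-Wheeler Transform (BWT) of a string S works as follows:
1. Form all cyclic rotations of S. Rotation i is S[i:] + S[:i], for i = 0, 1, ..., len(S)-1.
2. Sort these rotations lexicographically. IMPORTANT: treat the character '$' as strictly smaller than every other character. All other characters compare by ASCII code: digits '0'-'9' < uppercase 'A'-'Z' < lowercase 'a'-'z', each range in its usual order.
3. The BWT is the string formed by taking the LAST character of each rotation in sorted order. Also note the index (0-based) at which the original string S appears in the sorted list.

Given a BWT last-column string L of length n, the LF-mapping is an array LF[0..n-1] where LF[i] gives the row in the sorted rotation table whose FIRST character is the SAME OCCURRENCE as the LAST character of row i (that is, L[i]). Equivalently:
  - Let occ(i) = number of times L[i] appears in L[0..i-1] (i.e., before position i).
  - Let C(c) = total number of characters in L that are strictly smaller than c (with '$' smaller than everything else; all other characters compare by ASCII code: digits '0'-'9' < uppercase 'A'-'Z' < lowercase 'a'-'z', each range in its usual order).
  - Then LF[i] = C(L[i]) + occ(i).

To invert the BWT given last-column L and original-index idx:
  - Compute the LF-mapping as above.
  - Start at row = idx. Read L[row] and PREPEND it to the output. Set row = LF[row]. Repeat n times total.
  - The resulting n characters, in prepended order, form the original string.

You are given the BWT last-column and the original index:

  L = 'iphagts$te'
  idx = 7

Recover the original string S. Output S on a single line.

Answer: spaghetti$

Derivation:
LF mapping: 5 6 4 1 3 8 7 0 9 2
Walk LF starting at row 7, prepending L[row]:
  step 1: row=7, L[7]='$', prepend. Next row=LF[7]=0
  step 2: row=0, L[0]='i', prepend. Next row=LF[0]=5
  step 3: row=5, L[5]='t', prepend. Next row=LF[5]=8
  step 4: row=8, L[8]='t', prepend. Next row=LF[8]=9
  step 5: row=9, L[9]='e', prepend. Next row=LF[9]=2
  step 6: row=2, L[2]='h', prepend. Next row=LF[2]=4
  step 7: row=4, L[4]='g', prepend. Next row=LF[4]=3
  step 8: row=3, L[3]='a', prepend. Next row=LF[3]=1
  step 9: row=1, L[1]='p', prepend. Next row=LF[1]=6
  step 10: row=6, L[6]='s', prepend. Next row=LF[6]=7
Reversed output: spaghetti$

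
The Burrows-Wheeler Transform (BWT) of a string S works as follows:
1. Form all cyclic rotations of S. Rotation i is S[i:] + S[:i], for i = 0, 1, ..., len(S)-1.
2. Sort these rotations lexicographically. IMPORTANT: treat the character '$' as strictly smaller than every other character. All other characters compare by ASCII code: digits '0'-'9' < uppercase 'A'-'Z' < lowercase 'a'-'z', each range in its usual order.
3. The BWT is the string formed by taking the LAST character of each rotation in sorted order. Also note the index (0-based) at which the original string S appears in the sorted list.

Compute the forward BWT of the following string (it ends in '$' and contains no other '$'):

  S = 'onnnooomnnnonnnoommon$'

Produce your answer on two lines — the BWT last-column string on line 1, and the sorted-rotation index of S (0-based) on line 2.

All 22 rotations (rotation i = S[i:]+S[:i]):
  rot[0] = onnnooomnnnonnnoommon$
  rot[1] = nnnooomnnnonnnoommon$o
  rot[2] = nnooomnnnonnnoommon$on
  rot[3] = nooomnnnonnnoommon$onn
  rot[4] = ooomnnnonnnoommon$onnn
  rot[5] = oomnnnonnnoommon$onnno
  rot[6] = omnnnonnnoommon$onnnoo
  rot[7] = mnnnonnnoommon$onnnooo
  rot[8] = nnnonnnoommon$onnnooom
  rot[9] = nnonnnoommon$onnnooomn
  rot[10] = nonnnoommon$onnnooomnn
  rot[11] = onnnoommon$onnnooomnnn
  rot[12] = nnnoommon$onnnooomnnno
  rot[13] = nnoommon$onnnooomnnnon
  rot[14] = noommon$onnnooomnnnonn
  rot[15] = oommon$onnnooomnnnonnn
  rot[16] = ommon$onnnooomnnnonnno
  rot[17] = mmon$onnnooomnnnonnnoo
  rot[18] = mon$onnnooomnnnonnnoom
  rot[19] = on$onnnooomnnnonnnoomm
  rot[20] = n$onnnooomnnnonnnoommo
  rot[21] = $onnnooomnnnonnnoommon
Sorted (with $ < everything):
  sorted[0] = $onnnooomnnnonnnoommon  (last char: 'n')
  sorted[1] = mmon$onnnooomnnnonnnoo  (last char: 'o')
  sorted[2] = mnnnonnnoommon$onnnooo  (last char: 'o')
  sorted[3] = mon$onnnooomnnnonnnoom  (last char: 'm')
  sorted[4] = n$onnnooomnnnonnnoommo  (last char: 'o')
  sorted[5] = nnnonnnoommon$onnnooom  (last char: 'm')
  sorted[6] = nnnoommon$onnnooomnnno  (last char: 'o')
  sorted[7] = nnnooomnnnonnnoommon$o  (last char: 'o')
  sorted[8] = nnonnnoommon$onnnooomn  (last char: 'n')
  sorted[9] = nnoommon$onnnooomnnnon  (last char: 'n')
  sorted[10] = nnooomnnnonnnoommon$on  (last char: 'n')
  sorted[11] = nonnnoommon$onnnooomnn  (last char: 'n')
  sorted[12] = noommon$onnnooomnnnonn  (last char: 'n')
  sorted[13] = nooomnnnonnnoommon$onn  (last char: 'n')
  sorted[14] = ommon$onnnooomnnnonnno  (last char: 'o')
  sorted[15] = omnnnonnnoommon$onnnoo  (last char: 'o')
  sorted[16] = on$onnnooomnnnonnnoomm  (last char: 'm')
  sorted[17] = onnnoommon$onnnooomnnn  (last char: 'n')
  sorted[18] = onnnooomnnnonnnoommon$  (last char: '$')
  sorted[19] = oommon$onnnooomnnnonnn  (last char: 'n')
  sorted[20] = oomnnnonnnoommon$onnno  (last char: 'o')
  sorted[21] = ooomnnnonnnoommon$onnn  (last char: 'n')
Last column: noomomoonnnnnnoomn$non
Original string S is at sorted index 18

Answer: noomomoonnnnnnoomn$non
18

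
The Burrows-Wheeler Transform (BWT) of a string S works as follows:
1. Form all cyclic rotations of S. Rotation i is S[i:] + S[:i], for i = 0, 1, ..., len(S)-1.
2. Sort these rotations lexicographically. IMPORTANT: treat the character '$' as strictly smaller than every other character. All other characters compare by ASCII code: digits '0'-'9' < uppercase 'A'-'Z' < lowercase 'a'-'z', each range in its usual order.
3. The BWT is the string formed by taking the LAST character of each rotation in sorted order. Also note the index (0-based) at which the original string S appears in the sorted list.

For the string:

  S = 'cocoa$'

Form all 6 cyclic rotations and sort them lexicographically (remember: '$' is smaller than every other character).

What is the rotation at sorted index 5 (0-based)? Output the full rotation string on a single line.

All 6 rotations (rotation i = S[i:]+S[:i]):
  rot[0] = cocoa$
  rot[1] = ocoa$c
  rot[2] = coa$co
  rot[3] = oa$coc
  rot[4] = a$coco
  rot[5] = $cocoa
Sorted (with $ < everything):
  sorted[0] = $cocoa
  sorted[1] = a$coco
  sorted[2] = coa$co
  sorted[3] = cocoa$
  sorted[4] = oa$coc
  sorted[5] = ocoa$c
sorted[5] = ocoa$c

Answer: ocoa$c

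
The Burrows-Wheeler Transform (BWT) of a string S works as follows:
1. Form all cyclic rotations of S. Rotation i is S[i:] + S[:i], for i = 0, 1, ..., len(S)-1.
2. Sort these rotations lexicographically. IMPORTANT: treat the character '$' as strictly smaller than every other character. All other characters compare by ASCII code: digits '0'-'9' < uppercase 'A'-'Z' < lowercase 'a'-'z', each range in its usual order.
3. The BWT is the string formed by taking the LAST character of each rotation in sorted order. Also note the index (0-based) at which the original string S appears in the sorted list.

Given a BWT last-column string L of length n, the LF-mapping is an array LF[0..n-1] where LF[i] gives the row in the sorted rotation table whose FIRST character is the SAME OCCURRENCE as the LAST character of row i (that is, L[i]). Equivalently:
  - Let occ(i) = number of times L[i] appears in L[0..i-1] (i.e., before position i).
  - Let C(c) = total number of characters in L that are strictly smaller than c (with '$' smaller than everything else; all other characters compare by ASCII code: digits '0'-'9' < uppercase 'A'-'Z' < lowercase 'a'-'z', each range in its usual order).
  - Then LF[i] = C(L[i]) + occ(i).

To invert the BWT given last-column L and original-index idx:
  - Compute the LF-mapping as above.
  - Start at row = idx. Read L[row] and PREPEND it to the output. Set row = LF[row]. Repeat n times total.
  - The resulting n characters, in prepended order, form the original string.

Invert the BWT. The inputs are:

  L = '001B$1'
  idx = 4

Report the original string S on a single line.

LF mapping: 1 2 3 5 0 4
Walk LF starting at row 4, prepending L[row]:
  step 1: row=4, L[4]='$', prepend. Next row=LF[4]=0
  step 2: row=0, L[0]='0', prepend. Next row=LF[0]=1
  step 3: row=1, L[1]='0', prepend. Next row=LF[1]=2
  step 4: row=2, L[2]='1', prepend. Next row=LF[2]=3
  step 5: row=3, L[3]='B', prepend. Next row=LF[3]=5
  step 6: row=5, L[5]='1', prepend. Next row=LF[5]=4
Reversed output: 1B100$

Answer: 1B100$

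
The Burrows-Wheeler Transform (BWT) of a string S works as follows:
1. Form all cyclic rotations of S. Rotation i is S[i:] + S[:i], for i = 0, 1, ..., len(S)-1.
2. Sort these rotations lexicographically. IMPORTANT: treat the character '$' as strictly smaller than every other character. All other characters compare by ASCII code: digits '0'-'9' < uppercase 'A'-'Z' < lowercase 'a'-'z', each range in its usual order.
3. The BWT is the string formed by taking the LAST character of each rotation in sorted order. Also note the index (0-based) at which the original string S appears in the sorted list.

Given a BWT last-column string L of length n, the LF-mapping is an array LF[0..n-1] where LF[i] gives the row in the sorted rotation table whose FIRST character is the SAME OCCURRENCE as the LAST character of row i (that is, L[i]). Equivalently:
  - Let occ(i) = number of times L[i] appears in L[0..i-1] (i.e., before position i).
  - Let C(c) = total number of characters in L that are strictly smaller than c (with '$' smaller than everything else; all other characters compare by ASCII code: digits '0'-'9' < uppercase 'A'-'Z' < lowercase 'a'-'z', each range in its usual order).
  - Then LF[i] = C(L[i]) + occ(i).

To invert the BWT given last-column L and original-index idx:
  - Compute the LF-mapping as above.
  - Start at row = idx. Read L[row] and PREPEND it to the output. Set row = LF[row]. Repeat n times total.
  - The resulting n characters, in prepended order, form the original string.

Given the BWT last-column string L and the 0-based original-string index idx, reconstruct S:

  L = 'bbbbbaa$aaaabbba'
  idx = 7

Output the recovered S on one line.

Answer: abbbbabaabaabab$

Derivation:
LF mapping: 8 9 10 11 12 1 2 0 3 4 5 6 13 14 15 7
Walk LF starting at row 7, prepending L[row]:
  step 1: row=7, L[7]='$', prepend. Next row=LF[7]=0
  step 2: row=0, L[0]='b', prepend. Next row=LF[0]=8
  step 3: row=8, L[8]='a', prepend. Next row=LF[8]=3
  step 4: row=3, L[3]='b', prepend. Next row=LF[3]=11
  step 5: row=11, L[11]='a', prepend. Next row=LF[11]=6
  step 6: row=6, L[6]='a', prepend. Next row=LF[6]=2
  step 7: row=2, L[2]='b', prepend. Next row=LF[2]=10
  step 8: row=10, L[10]='a', prepend. Next row=LF[10]=5
  step 9: row=5, L[5]='a', prepend. Next row=LF[5]=1
  step 10: row=1, L[1]='b', prepend. Next row=LF[1]=9
  step 11: row=9, L[9]='a', prepend. Next row=LF[9]=4
  step 12: row=4, L[4]='b', prepend. Next row=LF[4]=12
  step 13: row=12, L[12]='b', prepend. Next row=LF[12]=13
  step 14: row=13, L[13]='b', prepend. Next row=LF[13]=14
  step 15: row=14, L[14]='b', prepend. Next row=LF[14]=15
  step 16: row=15, L[15]='a', prepend. Next row=LF[15]=7
Reversed output: abbbbabaabaabab$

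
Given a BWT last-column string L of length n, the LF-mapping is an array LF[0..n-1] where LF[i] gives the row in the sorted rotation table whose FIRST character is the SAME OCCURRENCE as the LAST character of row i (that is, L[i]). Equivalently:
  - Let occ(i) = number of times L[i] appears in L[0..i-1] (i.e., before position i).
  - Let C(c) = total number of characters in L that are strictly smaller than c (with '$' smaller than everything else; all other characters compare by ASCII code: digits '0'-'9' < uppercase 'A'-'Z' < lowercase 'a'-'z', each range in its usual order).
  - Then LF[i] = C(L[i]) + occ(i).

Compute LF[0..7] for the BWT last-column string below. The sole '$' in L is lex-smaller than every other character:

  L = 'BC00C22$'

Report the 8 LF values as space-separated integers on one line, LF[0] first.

Answer: 5 6 1 2 7 3 4 0

Derivation:
Char counts: '$':1, '0':2, '2':2, 'B':1, 'C':2
C (first-col start): C('$')=0, C('0')=1, C('2')=3, C('B')=5, C('C')=6
L[0]='B': occ=0, LF[0]=C('B')+0=5+0=5
L[1]='C': occ=0, LF[1]=C('C')+0=6+0=6
L[2]='0': occ=0, LF[2]=C('0')+0=1+0=1
L[3]='0': occ=1, LF[3]=C('0')+1=1+1=2
L[4]='C': occ=1, LF[4]=C('C')+1=6+1=7
L[5]='2': occ=0, LF[5]=C('2')+0=3+0=3
L[6]='2': occ=1, LF[6]=C('2')+1=3+1=4
L[7]='$': occ=0, LF[7]=C('$')+0=0+0=0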